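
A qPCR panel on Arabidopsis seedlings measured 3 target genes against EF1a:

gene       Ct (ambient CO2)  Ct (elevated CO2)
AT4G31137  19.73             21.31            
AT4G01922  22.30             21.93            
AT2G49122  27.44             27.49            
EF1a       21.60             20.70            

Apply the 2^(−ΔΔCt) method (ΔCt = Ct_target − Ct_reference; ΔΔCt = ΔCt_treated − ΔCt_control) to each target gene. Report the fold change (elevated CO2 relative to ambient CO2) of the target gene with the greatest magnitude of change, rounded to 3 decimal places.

0.179

AT4G31137: ΔΔCt = (21.31−20.70) − (19.73−21.60) = 0.61 − (-1.87) = 2.48; fold change = 2^-2.48 = 0.179
AT4G01922: ΔΔCt = (21.93−20.70) − (22.30−21.60) = 1.23 − 0.70 = 0.53; fold change = 2^-0.53 = 0.693
AT2G49122: ΔΔCt = (27.49−20.70) − (27.44−21.60) = 6.79 − 5.84 = 0.95; fold change = 2^-0.95 = 0.518
AT4G31137 has the largest |ΔΔCt| = 2.48.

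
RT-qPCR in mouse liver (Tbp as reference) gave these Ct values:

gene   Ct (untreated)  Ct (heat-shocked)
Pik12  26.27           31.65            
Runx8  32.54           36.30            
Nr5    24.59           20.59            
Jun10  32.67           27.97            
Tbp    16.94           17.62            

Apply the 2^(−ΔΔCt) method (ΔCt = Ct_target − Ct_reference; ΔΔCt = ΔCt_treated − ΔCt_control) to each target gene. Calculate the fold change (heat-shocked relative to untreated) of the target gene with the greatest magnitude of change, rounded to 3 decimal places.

Pik12: ΔΔCt = (31.65−17.62) − (26.27−16.94) = 14.03 − 9.33 = 4.70; fold change = 2^-4.70 = 0.038
Runx8: ΔΔCt = (36.30−17.62) − (32.54−16.94) = 18.68 − 15.60 = 3.08; fold change = 2^-3.08 = 0.118
Nr5: ΔΔCt = (20.59−17.62) − (24.59−16.94) = 2.97 − 7.65 = -4.68; fold change = 2^4.68 = 25.634
Jun10: ΔΔCt = (27.97−17.62) − (32.67−16.94) = 10.35 − 15.73 = -5.38; fold change = 2^5.38 = 41.643
Jun10 has the largest |ΔΔCt| = 5.38.

41.643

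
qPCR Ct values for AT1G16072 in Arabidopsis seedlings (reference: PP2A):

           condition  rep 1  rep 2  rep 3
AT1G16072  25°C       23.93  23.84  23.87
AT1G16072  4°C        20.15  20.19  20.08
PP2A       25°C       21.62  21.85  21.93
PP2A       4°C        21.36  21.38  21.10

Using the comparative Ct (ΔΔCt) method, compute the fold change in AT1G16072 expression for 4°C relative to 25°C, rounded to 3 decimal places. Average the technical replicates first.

9.318

Mean Ct: AT1G16072 25°C 23.880; AT1G16072 4°C 20.140; PP2A 25°C 21.800; PP2A 4°C 21.280
ΔCt(25°C) = 23.880 − 21.800 = 2.080
ΔCt(4°C) = 20.140 − 21.280 = -1.140
ΔΔCt = -1.140 − 2.080 = -3.220
Fold change = 2^(−(-3.220)) = 2^3.220 = 9.3179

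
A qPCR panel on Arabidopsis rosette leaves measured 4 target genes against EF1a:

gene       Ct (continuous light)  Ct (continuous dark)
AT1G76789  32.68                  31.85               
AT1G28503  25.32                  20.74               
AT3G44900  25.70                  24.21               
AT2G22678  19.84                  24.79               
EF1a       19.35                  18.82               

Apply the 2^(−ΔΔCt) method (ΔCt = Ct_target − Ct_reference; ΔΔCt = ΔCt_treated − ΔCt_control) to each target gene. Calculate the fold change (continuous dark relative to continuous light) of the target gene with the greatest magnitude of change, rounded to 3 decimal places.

AT1G76789: ΔΔCt = (31.85−18.82) − (32.68−19.35) = 13.03 − 13.33 = -0.30; fold change = 2^0.30 = 1.231
AT1G28503: ΔΔCt = (20.74−18.82) − (25.32−19.35) = 1.92 − 5.97 = -4.05; fold change = 2^4.05 = 16.564
AT3G44900: ΔΔCt = (24.21−18.82) − (25.70−19.35) = 5.39 − 6.35 = -0.96; fold change = 2^0.96 = 1.945
AT2G22678: ΔΔCt = (24.79−18.82) − (19.84−19.35) = 5.97 − 0.49 = 5.48; fold change = 2^-5.48 = 0.022
AT2G22678 has the largest |ΔΔCt| = 5.48.

0.022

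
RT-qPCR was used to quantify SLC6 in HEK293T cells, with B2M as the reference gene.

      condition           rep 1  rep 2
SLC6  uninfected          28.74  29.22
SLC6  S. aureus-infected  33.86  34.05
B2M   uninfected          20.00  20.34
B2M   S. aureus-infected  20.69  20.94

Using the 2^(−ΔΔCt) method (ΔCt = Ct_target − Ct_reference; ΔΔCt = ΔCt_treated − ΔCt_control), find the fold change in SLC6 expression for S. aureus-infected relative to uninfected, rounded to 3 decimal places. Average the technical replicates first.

Mean Ct: SLC6 uninfected 28.980; SLC6 S. aureus-infected 33.955; B2M uninfected 20.170; B2M S. aureus-infected 20.815
ΔCt(uninfected) = 28.980 − 20.170 = 8.810
ΔCt(S. aureus-infected) = 33.955 − 20.815 = 13.140
ΔΔCt = 13.140 − 8.810 = 4.330
Fold change = 2^(−4.330) = 0.0497

0.050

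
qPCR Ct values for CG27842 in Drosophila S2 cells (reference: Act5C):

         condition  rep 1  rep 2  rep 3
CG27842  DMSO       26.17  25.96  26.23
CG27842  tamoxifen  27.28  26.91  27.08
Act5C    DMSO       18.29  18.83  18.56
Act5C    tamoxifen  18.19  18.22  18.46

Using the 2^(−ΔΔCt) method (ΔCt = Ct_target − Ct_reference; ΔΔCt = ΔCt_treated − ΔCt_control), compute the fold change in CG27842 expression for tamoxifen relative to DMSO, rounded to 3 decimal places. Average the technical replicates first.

Mean Ct: CG27842 DMSO 26.120; CG27842 tamoxifen 27.090; Act5C DMSO 18.560; Act5C tamoxifen 18.290
ΔCt(DMSO) = 26.120 − 18.560 = 7.560
ΔCt(tamoxifen) = 27.090 − 18.290 = 8.800
ΔΔCt = 8.800 − 7.560 = 1.240
Fold change = 2^(−1.240) = 0.4234

0.423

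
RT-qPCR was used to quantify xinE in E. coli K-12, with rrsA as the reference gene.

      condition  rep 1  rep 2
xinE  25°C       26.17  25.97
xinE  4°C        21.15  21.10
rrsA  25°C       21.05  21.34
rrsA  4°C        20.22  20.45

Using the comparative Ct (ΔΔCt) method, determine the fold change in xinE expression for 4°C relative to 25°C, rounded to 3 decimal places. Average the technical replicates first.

16.971

Mean Ct: xinE 25°C 26.070; xinE 4°C 21.125; rrsA 25°C 21.195; rrsA 4°C 20.335
ΔCt(25°C) = 26.070 − 21.195 = 4.875
ΔCt(4°C) = 21.125 − 20.335 = 0.790
ΔΔCt = 0.790 − 4.875 = -4.085
Fold change = 2^(−(-4.085)) = 2^4.085 = 16.9710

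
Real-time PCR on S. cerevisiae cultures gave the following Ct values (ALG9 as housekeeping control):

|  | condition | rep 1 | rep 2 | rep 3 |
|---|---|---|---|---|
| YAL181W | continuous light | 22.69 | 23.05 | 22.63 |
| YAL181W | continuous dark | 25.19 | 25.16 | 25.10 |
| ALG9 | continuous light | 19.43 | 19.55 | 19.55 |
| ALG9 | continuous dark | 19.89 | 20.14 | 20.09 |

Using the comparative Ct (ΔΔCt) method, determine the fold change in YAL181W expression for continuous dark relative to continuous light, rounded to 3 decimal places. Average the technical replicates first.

0.281

Mean Ct: YAL181W continuous light 22.790; YAL181W continuous dark 25.150; ALG9 continuous light 19.510; ALG9 continuous dark 20.040
ΔCt(continuous light) = 22.790 − 19.510 = 3.280
ΔCt(continuous dark) = 25.150 − 20.040 = 5.110
ΔΔCt = 5.110 − 3.280 = 1.830
Fold change = 2^(−1.830) = 0.2813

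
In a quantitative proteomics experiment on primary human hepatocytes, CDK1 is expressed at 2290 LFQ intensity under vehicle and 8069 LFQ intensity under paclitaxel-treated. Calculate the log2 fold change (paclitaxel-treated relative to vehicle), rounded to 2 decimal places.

Fold change = 8069 / 2290 = 3.5236
log2(3.5236) = 1.817

1.82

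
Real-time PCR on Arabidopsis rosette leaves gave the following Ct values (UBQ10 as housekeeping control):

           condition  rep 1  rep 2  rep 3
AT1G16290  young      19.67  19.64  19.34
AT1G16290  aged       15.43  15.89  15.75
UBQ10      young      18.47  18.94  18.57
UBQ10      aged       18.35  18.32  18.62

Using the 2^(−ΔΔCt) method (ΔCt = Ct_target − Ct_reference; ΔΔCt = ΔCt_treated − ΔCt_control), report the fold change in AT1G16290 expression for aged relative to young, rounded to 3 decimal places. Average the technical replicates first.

12.381

Mean Ct: AT1G16290 young 19.550; AT1G16290 aged 15.690; UBQ10 young 18.660; UBQ10 aged 18.430
ΔCt(young) = 19.550 − 18.660 = 0.890
ΔCt(aged) = 15.690 − 18.430 = -2.740
ΔΔCt = -2.740 − 0.890 = -3.630
Fold change = 2^(−(-3.630)) = 2^3.630 = 12.3805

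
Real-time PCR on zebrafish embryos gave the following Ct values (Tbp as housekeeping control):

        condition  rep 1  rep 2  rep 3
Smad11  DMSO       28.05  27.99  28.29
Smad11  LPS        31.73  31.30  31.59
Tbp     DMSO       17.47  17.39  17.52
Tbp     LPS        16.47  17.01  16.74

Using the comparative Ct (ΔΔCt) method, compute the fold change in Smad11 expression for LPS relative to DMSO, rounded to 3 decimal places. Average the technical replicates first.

Mean Ct: Smad11 DMSO 28.110; Smad11 LPS 31.540; Tbp DMSO 17.460; Tbp LPS 16.740
ΔCt(DMSO) = 28.110 − 17.460 = 10.650
ΔCt(LPS) = 31.540 − 16.740 = 14.800
ΔΔCt = 14.800 − 10.650 = 4.150
Fold change = 2^(−4.150) = 0.0563

0.056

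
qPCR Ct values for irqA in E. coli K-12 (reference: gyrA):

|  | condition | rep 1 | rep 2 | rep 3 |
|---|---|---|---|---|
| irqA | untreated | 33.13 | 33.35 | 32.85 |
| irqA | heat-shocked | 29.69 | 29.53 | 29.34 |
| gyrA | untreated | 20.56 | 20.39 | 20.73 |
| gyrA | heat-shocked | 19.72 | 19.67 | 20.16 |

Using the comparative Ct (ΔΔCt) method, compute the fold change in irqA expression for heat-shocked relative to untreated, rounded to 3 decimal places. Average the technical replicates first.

Mean Ct: irqA untreated 33.110; irqA heat-shocked 29.520; gyrA untreated 20.560; gyrA heat-shocked 19.850
ΔCt(untreated) = 33.110 − 20.560 = 12.550
ΔCt(heat-shocked) = 29.520 − 19.850 = 9.670
ΔΔCt = 9.670 − 12.550 = -2.880
Fold change = 2^(−(-2.880)) = 2^2.880 = 7.3615

7.362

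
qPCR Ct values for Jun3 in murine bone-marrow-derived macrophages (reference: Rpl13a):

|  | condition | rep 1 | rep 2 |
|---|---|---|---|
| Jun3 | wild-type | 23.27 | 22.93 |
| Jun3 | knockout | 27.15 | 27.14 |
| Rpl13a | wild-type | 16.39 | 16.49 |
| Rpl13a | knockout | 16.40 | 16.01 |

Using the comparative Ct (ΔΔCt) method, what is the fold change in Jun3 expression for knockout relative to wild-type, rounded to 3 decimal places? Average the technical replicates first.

0.051

Mean Ct: Jun3 wild-type 23.100; Jun3 knockout 27.145; Rpl13a wild-type 16.440; Rpl13a knockout 16.205
ΔCt(wild-type) = 23.100 − 16.440 = 6.660
ΔCt(knockout) = 27.145 − 16.205 = 10.940
ΔΔCt = 10.940 − 6.660 = 4.280
Fold change = 2^(−4.280) = 0.0515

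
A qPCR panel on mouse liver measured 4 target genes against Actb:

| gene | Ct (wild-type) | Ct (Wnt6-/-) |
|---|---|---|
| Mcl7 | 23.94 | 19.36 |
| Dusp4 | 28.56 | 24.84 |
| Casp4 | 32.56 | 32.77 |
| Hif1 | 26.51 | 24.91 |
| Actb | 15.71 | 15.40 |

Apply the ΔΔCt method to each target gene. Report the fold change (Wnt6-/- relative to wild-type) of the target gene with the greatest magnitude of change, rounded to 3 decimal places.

Mcl7: ΔΔCt = (19.36−15.40) − (23.94−15.71) = 3.96 − 8.23 = -4.27; fold change = 2^4.27 = 19.293
Dusp4: ΔΔCt = (24.84−15.40) − (28.56−15.71) = 9.44 − 12.85 = -3.41; fold change = 2^3.41 = 10.629
Casp4: ΔΔCt = (32.77−15.40) − (32.56−15.71) = 17.37 − 16.85 = 0.52; fold change = 2^-0.52 = 0.697
Hif1: ΔΔCt = (24.91−15.40) − (26.51−15.71) = 9.51 − 10.80 = -1.29; fold change = 2^1.29 = 2.445
Mcl7 has the largest |ΔΔCt| = 4.27.

19.293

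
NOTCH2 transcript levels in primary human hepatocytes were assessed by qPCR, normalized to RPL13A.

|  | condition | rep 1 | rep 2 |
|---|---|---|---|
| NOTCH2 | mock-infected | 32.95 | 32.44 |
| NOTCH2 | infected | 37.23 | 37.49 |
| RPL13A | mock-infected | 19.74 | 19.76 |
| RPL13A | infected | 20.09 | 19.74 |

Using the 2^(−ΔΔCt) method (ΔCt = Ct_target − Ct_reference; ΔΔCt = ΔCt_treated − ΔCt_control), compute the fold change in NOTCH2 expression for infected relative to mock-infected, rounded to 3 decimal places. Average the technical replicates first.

0.044

Mean Ct: NOTCH2 mock-infected 32.695; NOTCH2 infected 37.360; RPL13A mock-infected 19.750; RPL13A infected 19.915
ΔCt(mock-infected) = 32.695 − 19.750 = 12.945
ΔCt(infected) = 37.360 − 19.915 = 17.445
ΔΔCt = 17.445 − 12.945 = 4.500
Fold change = 2^(−4.500) = 0.0442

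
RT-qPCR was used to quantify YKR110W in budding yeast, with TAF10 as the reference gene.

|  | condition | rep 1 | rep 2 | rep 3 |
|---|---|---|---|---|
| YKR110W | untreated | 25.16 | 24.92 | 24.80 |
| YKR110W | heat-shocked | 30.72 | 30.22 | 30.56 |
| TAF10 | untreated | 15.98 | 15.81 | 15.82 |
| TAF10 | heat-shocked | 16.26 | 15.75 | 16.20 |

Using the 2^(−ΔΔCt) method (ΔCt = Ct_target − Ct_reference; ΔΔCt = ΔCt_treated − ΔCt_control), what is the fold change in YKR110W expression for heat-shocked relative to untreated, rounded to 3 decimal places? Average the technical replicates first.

0.025

Mean Ct: YKR110W untreated 24.960; YKR110W heat-shocked 30.500; TAF10 untreated 15.870; TAF10 heat-shocked 16.070
ΔCt(untreated) = 24.960 − 15.870 = 9.090
ΔCt(heat-shocked) = 30.500 − 16.070 = 14.430
ΔΔCt = 14.430 − 9.090 = 5.340
Fold change = 2^(−5.340) = 0.0247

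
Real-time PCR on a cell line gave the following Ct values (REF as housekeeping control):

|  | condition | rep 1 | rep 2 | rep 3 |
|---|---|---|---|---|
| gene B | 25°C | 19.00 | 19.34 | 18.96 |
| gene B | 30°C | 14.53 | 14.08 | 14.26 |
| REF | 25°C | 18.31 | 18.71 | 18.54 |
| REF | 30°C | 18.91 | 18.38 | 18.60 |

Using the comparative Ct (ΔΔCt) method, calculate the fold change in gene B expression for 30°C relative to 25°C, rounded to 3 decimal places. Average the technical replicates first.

Mean Ct: gene B 25°C 19.100; gene B 30°C 14.290; REF 25°C 18.520; REF 30°C 18.630
ΔCt(25°C) = 19.100 − 18.520 = 0.580
ΔCt(30°C) = 14.290 − 18.630 = -4.340
ΔΔCt = -4.340 − 0.580 = -4.920
Fold change = 2^(−(-4.920)) = 2^4.920 = 30.2738

30.274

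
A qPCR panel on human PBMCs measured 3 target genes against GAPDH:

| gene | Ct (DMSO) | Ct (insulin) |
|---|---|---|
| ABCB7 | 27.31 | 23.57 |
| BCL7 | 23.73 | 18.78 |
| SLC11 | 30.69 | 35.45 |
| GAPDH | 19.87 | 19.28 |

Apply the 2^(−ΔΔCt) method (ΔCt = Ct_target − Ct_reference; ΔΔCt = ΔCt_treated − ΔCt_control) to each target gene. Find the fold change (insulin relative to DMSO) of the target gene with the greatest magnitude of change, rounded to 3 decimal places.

0.025

ABCB7: ΔΔCt = (23.57−19.28) − (27.31−19.87) = 4.29 − 7.44 = -3.15; fold change = 2^3.15 = 8.877
BCL7: ΔΔCt = (18.78−19.28) − (23.73−19.87) = -0.50 − 3.86 = -4.36; fold change = 2^4.36 = 20.535
SLC11: ΔΔCt = (35.45−19.28) − (30.69−19.87) = 16.17 − 10.82 = 5.35; fold change = 2^-5.35 = 0.025
SLC11 has the largest |ΔΔCt| = 5.35.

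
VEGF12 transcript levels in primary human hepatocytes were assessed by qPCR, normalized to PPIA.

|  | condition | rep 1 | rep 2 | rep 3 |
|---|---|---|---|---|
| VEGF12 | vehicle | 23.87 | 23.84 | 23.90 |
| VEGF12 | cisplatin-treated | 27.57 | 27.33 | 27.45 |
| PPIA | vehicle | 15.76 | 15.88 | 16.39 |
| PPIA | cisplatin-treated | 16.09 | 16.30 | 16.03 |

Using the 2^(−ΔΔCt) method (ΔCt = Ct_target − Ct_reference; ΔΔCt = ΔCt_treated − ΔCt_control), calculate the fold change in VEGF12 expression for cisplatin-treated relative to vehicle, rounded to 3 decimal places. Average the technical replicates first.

0.092

Mean Ct: VEGF12 vehicle 23.870; VEGF12 cisplatin-treated 27.450; PPIA vehicle 16.010; PPIA cisplatin-treated 16.140
ΔCt(vehicle) = 23.870 − 16.010 = 7.860
ΔCt(cisplatin-treated) = 27.450 − 16.140 = 11.310
ΔΔCt = 11.310 − 7.860 = 3.450
Fold change = 2^(−3.450) = 0.0915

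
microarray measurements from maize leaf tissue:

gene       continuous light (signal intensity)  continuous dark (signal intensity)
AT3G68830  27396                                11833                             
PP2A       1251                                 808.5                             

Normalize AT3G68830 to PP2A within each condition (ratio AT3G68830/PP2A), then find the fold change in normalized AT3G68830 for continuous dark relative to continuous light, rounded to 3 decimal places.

AT3G68830/PP2A (continuous light) = 27396 / 1251 = 21.899
AT3G68830/PP2A (continuous dark) = 11833 / 808.5 = 14.636
Fold change = 14.636 / 21.899 = 0.6683

0.668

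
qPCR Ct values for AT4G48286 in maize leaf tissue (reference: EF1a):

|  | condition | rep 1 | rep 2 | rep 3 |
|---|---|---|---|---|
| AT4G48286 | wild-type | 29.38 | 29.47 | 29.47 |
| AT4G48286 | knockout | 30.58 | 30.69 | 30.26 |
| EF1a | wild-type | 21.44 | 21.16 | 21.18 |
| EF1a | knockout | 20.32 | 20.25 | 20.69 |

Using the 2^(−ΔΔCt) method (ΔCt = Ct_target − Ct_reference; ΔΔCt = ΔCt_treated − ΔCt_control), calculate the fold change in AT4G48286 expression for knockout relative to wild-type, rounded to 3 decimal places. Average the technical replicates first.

0.266

Mean Ct: AT4G48286 wild-type 29.440; AT4G48286 knockout 30.510; EF1a wild-type 21.260; EF1a knockout 20.420
ΔCt(wild-type) = 29.440 − 21.260 = 8.180
ΔCt(knockout) = 30.510 − 20.420 = 10.090
ΔΔCt = 10.090 − 8.180 = 1.910
Fold change = 2^(−1.910) = 0.2661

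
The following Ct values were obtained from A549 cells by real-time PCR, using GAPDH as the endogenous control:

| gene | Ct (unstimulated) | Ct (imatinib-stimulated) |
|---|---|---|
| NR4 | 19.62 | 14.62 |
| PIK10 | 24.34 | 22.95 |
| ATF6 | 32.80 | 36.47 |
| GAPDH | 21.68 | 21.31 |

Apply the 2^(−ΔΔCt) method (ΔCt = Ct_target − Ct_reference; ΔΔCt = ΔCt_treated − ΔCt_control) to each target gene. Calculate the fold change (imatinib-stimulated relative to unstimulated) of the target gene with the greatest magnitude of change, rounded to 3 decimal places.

NR4: ΔΔCt = (14.62−21.31) − (19.62−21.68) = -6.69 − (-2.06) = -4.63; fold change = 2^4.63 = 24.761
PIK10: ΔΔCt = (22.95−21.31) − (24.34−21.68) = 1.64 − 2.66 = -1.02; fold change = 2^1.02 = 2.028
ATF6: ΔΔCt = (36.47−21.31) − (32.80−21.68) = 15.16 − 11.12 = 4.04; fold change = 2^-4.04 = 0.061
NR4 has the largest |ΔΔCt| = 4.63.

24.761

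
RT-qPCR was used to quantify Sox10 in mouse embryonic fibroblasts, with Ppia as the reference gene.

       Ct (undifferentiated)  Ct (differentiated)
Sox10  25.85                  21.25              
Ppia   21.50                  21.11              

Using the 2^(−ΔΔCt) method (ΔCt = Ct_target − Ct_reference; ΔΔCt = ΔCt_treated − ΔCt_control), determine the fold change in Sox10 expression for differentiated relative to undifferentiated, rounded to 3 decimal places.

ΔCt(undifferentiated) = 25.850 − 21.500 = 4.350
ΔCt(differentiated) = 21.250 − 21.110 = 0.140
ΔΔCt = 0.140 − 4.350 = -4.210
Fold change = 2^(−(-4.210)) = 2^4.210 = 18.5070

18.507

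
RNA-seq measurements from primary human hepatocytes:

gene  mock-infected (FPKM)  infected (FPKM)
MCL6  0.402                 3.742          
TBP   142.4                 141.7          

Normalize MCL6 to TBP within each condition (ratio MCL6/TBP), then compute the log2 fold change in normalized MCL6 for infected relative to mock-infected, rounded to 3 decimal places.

MCL6/TBP (mock-infected) = 0.402 / 142.4 = 0.002823
MCL6/TBP (infected) = 3.742 / 141.7 = 0.026408
Fold change = 0.026408 / 0.002823 = 9.3544
log2(9.3544) = 3.2257

3.226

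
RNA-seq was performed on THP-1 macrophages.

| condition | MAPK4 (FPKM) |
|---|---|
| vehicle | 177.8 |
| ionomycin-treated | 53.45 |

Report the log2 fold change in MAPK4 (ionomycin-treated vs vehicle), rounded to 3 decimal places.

Fold change = 53.45 / 177.8 = 0.3006
log2(0.3006) = -1.7340

-1.734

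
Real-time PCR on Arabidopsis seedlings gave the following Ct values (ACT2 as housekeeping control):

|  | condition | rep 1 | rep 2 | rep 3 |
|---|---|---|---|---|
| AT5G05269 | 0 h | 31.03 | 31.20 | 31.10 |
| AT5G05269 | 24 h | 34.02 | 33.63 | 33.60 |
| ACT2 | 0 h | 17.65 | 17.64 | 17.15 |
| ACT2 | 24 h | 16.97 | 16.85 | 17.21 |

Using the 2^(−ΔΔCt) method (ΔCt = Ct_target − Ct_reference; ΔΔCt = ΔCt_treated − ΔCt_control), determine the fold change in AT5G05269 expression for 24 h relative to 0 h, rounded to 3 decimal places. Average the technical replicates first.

0.116

Mean Ct: AT5G05269 0 h 31.110; AT5G05269 24 h 33.750; ACT2 0 h 17.480; ACT2 24 h 17.010
ΔCt(0 h) = 31.110 − 17.480 = 13.630
ΔCt(24 h) = 33.750 − 17.010 = 16.740
ΔΔCt = 16.740 − 13.630 = 3.110
Fold change = 2^(−3.110) = 0.1158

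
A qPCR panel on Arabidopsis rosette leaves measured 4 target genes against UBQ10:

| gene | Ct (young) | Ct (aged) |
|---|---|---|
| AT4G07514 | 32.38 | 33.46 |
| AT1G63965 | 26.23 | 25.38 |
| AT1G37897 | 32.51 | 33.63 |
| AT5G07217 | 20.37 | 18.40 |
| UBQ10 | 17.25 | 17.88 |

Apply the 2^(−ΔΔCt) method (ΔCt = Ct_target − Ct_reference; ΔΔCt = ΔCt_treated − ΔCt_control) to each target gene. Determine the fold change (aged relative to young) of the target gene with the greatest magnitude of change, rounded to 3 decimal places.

6.063

AT4G07514: ΔΔCt = (33.46−17.88) − (32.38−17.25) = 15.58 − 15.13 = 0.45; fold change = 2^-0.45 = 0.732
AT1G63965: ΔΔCt = (25.38−17.88) − (26.23−17.25) = 7.50 − 8.98 = -1.48; fold change = 2^1.48 = 2.789
AT1G37897: ΔΔCt = (33.63−17.88) − (32.51−17.25) = 15.75 − 15.26 = 0.49; fold change = 2^-0.49 = 0.712
AT5G07217: ΔΔCt = (18.40−17.88) − (20.37−17.25) = 0.52 − 3.12 = -2.60; fold change = 2^2.60 = 6.063
AT5G07217 has the largest |ΔΔCt| = 2.60.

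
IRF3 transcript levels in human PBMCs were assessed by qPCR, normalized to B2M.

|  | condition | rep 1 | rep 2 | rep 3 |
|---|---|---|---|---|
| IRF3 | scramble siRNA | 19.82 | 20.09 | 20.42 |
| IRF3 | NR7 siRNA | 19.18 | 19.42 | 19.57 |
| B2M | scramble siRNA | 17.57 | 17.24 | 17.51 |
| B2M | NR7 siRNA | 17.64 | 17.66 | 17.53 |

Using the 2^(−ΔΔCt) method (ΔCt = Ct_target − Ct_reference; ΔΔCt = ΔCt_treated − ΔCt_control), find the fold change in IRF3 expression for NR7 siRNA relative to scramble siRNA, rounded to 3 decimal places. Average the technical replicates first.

Mean Ct: IRF3 scramble siRNA 20.110; IRF3 NR7 siRNA 19.390; B2M scramble siRNA 17.440; B2M NR7 siRNA 17.610
ΔCt(scramble siRNA) = 20.110 − 17.440 = 2.670
ΔCt(NR7 siRNA) = 19.390 − 17.610 = 1.780
ΔΔCt = 1.780 − 2.670 = -0.890
Fold change = 2^(−(-0.890)) = 2^0.890 = 1.8532

1.853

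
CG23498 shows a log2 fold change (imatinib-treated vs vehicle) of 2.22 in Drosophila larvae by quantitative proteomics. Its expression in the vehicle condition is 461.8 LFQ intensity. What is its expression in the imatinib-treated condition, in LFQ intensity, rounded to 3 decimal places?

Fold change = 2^(2.22) = 4.6589
imatinib-treated expression = 461.8 × 4.6589 = 2151.496

2151.496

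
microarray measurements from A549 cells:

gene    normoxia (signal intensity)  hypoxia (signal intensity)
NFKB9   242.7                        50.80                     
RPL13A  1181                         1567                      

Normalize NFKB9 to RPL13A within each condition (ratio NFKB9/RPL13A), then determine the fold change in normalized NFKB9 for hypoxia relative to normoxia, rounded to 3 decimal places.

0.158

NFKB9/RPL13A (normoxia) = 242.7 / 1181 = 0.2055
NFKB9/RPL13A (hypoxia) = 50.80 / 1567 = 0.032419
Fold change = 0.032419 / 0.2055 = 0.1578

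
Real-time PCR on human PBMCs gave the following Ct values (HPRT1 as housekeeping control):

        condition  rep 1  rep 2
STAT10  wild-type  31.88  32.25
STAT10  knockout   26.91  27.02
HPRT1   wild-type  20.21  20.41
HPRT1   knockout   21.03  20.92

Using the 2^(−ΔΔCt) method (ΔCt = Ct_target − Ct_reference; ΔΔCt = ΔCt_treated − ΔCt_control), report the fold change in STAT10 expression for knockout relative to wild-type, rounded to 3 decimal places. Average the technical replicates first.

54.380

Mean Ct: STAT10 wild-type 32.065; STAT10 knockout 26.965; HPRT1 wild-type 20.310; HPRT1 knockout 20.975
ΔCt(wild-type) = 32.065 − 20.310 = 11.755
ΔCt(knockout) = 26.965 − 20.975 = 5.990
ΔΔCt = 5.990 − 11.755 = -5.765
Fold change = 2^(−(-5.765)) = 2^5.765 = 54.3798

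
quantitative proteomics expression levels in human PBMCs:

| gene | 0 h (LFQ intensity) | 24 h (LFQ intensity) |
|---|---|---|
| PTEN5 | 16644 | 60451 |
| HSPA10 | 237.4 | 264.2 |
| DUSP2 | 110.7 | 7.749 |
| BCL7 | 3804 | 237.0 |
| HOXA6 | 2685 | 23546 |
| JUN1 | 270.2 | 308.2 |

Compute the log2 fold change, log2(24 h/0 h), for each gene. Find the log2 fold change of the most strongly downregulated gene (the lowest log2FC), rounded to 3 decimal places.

log2(60451/16644) = 1.861  (PTEN5)
log2(264.2/237.4) = 0.154  (HSPA10)
log2(7.749/110.7) = -3.837  (DUSP2)
log2(237.0/3804) = -4.005  (BCL7)
log2(23546/2685) = 3.132  (HOXA6)
log2(308.2/270.2) = 0.190  (JUN1)
BCL7 is most strongly downregulated.

-4.005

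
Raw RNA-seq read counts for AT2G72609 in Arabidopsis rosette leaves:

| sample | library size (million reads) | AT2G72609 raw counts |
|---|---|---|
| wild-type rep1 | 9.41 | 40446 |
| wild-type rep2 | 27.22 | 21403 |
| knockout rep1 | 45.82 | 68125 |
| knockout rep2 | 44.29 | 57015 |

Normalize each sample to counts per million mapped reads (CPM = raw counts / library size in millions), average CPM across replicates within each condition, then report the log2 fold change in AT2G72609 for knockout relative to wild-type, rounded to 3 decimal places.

-0.874

CPM(wild-type rep1) = 40446 / 9.41 = 4298.1934
CPM(wild-type rep2) = 21403 / 27.22 = 786.2968
CPM(knockout rep1) = 68125 / 45.82 = 1486.7962
CPM(knockout rep2) = 57015 / 44.29 = 1287.3109
mean CPM(wild-type) = 2542.2451; mean CPM(knockout) = 1387.0535
Fold change = 1387.0535 / 2542.2451 = 0.54560
log2(0.54560) = -0.8741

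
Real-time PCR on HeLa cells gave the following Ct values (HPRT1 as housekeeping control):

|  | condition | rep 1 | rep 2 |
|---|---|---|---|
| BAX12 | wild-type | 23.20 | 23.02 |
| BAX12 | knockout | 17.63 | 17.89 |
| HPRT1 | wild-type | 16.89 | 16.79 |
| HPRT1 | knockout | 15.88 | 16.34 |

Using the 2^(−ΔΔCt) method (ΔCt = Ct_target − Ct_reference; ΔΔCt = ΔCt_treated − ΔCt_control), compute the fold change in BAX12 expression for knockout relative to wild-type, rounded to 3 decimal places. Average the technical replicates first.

Mean Ct: BAX12 wild-type 23.110; BAX12 knockout 17.760; HPRT1 wild-type 16.840; HPRT1 knockout 16.110
ΔCt(wild-type) = 23.110 − 16.840 = 6.270
ΔCt(knockout) = 17.760 − 16.110 = 1.650
ΔΔCt = 1.650 − 6.270 = -4.620
Fold change = 2^(−(-4.620)) = 2^4.620 = 24.5900

24.590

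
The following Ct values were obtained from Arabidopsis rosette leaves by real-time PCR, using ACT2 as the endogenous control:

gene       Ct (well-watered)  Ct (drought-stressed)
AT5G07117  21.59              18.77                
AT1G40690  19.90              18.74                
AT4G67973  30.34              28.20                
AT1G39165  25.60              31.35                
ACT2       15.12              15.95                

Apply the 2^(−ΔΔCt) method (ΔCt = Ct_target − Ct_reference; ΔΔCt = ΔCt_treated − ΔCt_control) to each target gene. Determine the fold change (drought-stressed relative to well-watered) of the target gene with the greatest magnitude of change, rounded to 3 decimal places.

AT5G07117: ΔΔCt = (18.77−15.95) − (21.59−15.12) = 2.82 − 6.47 = -3.65; fold change = 2^3.65 = 12.553
AT1G40690: ΔΔCt = (18.74−15.95) − (19.90−15.12) = 2.79 − 4.78 = -1.99; fold change = 2^1.99 = 3.972
AT4G67973: ΔΔCt = (28.20−15.95) − (30.34−15.12) = 12.25 − 15.22 = -2.97; fold change = 2^2.97 = 7.835
AT1G39165: ΔΔCt = (31.35−15.95) − (25.60−15.12) = 15.40 − 10.48 = 4.92; fold change = 2^-4.92 = 0.033
AT1G39165 has the largest |ΔΔCt| = 4.92.

0.033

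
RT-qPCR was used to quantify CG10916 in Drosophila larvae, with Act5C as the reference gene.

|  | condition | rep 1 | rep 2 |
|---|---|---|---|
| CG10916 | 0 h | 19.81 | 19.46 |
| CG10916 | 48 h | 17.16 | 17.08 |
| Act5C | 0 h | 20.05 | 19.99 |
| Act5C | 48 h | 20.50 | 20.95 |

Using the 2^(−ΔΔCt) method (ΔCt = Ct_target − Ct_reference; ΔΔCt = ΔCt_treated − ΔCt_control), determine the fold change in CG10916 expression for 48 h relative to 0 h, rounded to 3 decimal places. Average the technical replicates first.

9.318

Mean Ct: CG10916 0 h 19.635; CG10916 48 h 17.120; Act5C 0 h 20.020; Act5C 48 h 20.725
ΔCt(0 h) = 19.635 − 20.020 = -0.385
ΔCt(48 h) = 17.120 − 20.725 = -3.605
ΔΔCt = -3.605 − (-0.385) = -3.220
Fold change = 2^(−(-3.220)) = 2^3.220 = 9.3179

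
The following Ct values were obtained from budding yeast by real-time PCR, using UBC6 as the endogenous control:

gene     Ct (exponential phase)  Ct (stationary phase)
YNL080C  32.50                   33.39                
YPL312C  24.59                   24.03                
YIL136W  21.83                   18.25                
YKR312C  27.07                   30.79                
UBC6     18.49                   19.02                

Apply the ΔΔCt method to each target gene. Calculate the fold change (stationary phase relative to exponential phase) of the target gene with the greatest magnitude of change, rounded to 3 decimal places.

YNL080C: ΔΔCt = (33.39−19.02) − (32.50−18.49) = 14.37 − 14.01 = 0.36; fold change = 2^-0.36 = 0.779
YPL312C: ΔΔCt = (24.03−19.02) − (24.59−18.49) = 5.01 − 6.10 = -1.09; fold change = 2^1.09 = 2.129
YIL136W: ΔΔCt = (18.25−19.02) − (21.83−18.49) = -0.77 − 3.34 = -4.11; fold change = 2^4.11 = 17.268
YKR312C: ΔΔCt = (30.79−19.02) − (27.07−18.49) = 11.77 − 8.58 = 3.19; fold change = 2^-3.19 = 0.110
YIL136W has the largest |ΔΔCt| = 4.11.

17.268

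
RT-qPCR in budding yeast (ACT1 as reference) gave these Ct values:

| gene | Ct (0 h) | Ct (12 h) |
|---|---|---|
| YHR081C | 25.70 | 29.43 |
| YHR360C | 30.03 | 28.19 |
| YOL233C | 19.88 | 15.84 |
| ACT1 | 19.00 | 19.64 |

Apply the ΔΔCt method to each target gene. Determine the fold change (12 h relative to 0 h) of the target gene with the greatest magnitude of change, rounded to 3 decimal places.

YHR081C: ΔΔCt = (29.43−19.64) − (25.70−19.00) = 9.79 − 6.70 = 3.09; fold change = 2^-3.09 = 0.117
YHR360C: ΔΔCt = (28.19−19.64) − (30.03−19.00) = 8.55 − 11.03 = -2.48; fold change = 2^2.48 = 5.579
YOL233C: ΔΔCt = (15.84−19.64) − (19.88−19.00) = -3.80 − 0.88 = -4.68; fold change = 2^4.68 = 25.634
YOL233C has the largest |ΔΔCt| = 4.68.

25.634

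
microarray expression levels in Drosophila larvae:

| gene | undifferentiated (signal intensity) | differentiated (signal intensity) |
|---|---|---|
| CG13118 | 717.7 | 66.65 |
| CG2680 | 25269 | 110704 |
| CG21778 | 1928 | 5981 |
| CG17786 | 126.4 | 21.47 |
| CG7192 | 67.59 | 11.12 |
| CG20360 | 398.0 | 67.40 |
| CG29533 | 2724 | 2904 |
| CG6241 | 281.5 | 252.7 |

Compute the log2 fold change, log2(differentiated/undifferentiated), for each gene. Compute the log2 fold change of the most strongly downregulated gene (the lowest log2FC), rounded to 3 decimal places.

-3.429

log2(66.65/717.7) = -3.429  (CG13118)
log2(110704/25269) = 2.131  (CG2680)
log2(5981/1928) = 1.633  (CG21778)
log2(21.47/126.4) = -2.558  (CG17786)
log2(11.12/67.59) = -2.604  (CG7192)
log2(67.40/398.0) = -2.562  (CG20360)
log2(2904/2724) = 0.092  (CG29533)
log2(252.7/281.5) = -0.156  (CG6241)
CG13118 is most strongly downregulated.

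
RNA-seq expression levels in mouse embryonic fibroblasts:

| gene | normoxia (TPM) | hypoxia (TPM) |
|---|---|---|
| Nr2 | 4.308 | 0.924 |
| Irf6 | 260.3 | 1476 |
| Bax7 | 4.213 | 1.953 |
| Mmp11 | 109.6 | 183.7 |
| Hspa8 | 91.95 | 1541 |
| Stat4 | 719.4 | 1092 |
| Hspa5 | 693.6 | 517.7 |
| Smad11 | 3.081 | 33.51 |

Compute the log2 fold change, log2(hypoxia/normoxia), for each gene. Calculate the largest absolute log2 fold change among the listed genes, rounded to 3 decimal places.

4.067

log2(0.924/4.308) = -2.221  (Nr2)
log2(1476/260.3) = 2.503  (Irf6)
log2(1.953/4.213) = -1.109  (Bax7)
log2(183.7/109.6) = 0.745  (Mmp11)
log2(1541/91.95) = 4.067  (Hspa8)
log2(1092/719.4) = 0.602  (Stat4)
log2(517.7/693.6) = -0.422  (Hspa5)
log2(33.51/3.081) = 3.443  (Smad11)
The largest magnitude belongs to Hspa8.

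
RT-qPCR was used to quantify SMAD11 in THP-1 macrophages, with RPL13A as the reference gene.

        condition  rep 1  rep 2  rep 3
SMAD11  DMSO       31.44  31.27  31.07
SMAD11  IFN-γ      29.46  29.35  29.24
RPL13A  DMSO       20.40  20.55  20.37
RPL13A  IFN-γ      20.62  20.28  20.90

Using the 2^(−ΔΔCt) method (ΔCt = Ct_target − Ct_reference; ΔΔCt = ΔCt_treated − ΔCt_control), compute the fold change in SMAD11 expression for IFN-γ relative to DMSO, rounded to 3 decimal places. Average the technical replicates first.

Mean Ct: SMAD11 DMSO 31.260; SMAD11 IFN-γ 29.350; RPL13A DMSO 20.440; RPL13A IFN-γ 20.600
ΔCt(DMSO) = 31.260 − 20.440 = 10.820
ΔCt(IFN-γ) = 29.350 − 20.600 = 8.750
ΔΔCt = 8.750 − 10.820 = -2.070
Fold change = 2^(−(-2.070)) = 2^2.070 = 4.1989

4.199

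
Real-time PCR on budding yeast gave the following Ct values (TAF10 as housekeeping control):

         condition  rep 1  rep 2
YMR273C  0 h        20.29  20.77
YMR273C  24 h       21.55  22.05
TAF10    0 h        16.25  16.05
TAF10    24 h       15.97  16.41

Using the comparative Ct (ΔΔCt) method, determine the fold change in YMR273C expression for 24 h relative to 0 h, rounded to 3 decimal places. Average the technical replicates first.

Mean Ct: YMR273C 0 h 20.530; YMR273C 24 h 21.800; TAF10 0 h 16.150; TAF10 24 h 16.190
ΔCt(0 h) = 20.530 − 16.150 = 4.380
ΔCt(24 h) = 21.800 − 16.190 = 5.610
ΔΔCt = 5.610 − 4.380 = 1.230
Fold change = 2^(−1.230) = 0.4263

0.426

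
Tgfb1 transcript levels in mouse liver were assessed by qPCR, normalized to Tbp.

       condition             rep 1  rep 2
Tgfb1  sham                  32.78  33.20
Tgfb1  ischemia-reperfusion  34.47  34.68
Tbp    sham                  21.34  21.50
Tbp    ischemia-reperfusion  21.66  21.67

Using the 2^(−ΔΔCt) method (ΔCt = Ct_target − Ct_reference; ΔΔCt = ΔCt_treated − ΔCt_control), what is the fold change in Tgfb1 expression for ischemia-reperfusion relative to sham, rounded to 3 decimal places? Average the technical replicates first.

Mean Ct: Tgfb1 sham 32.990; Tgfb1 ischemia-reperfusion 34.575; Tbp sham 21.420; Tbp ischemia-reperfusion 21.665
ΔCt(sham) = 32.990 − 21.420 = 11.570
ΔCt(ischemia-reperfusion) = 34.575 − 21.665 = 12.910
ΔΔCt = 12.910 − 11.570 = 1.340
Fold change = 2^(−1.340) = 0.3950

0.395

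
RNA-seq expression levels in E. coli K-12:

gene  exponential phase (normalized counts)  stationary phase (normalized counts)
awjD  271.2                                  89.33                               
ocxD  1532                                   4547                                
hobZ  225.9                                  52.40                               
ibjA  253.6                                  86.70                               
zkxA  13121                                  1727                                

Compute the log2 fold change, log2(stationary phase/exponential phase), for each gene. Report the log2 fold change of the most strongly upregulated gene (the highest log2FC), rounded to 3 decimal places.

1.569

log2(89.33/271.2) = -1.602  (awjD)
log2(4547/1532) = 1.569  (ocxD)
log2(52.40/225.9) = -2.108  (hobZ)
log2(86.70/253.6) = -1.548  (ibjA)
log2(1727/13121) = -2.926  (zkxA)
ocxD is most strongly upregulated.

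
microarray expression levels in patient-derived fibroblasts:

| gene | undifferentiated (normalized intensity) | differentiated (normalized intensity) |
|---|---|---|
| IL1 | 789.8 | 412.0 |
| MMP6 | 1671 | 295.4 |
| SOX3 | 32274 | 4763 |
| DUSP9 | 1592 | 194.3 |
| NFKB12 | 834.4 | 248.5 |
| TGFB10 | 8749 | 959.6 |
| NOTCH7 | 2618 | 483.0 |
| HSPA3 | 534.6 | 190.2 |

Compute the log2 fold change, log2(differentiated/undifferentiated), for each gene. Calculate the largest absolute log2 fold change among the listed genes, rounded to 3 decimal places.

3.189

log2(412.0/789.8) = -0.939  (IL1)
log2(295.4/1671) = -2.500  (MMP6)
log2(4763/32274) = -2.760  (SOX3)
log2(194.3/1592) = -3.034  (DUSP9)
log2(248.5/834.4) = -1.747  (NFKB12)
log2(959.6/8749) = -3.189  (TGFB10)
log2(483.0/2618) = -2.438  (NOTCH7)
log2(190.2/534.6) = -1.491  (HSPA3)
The largest magnitude belongs to TGFB10.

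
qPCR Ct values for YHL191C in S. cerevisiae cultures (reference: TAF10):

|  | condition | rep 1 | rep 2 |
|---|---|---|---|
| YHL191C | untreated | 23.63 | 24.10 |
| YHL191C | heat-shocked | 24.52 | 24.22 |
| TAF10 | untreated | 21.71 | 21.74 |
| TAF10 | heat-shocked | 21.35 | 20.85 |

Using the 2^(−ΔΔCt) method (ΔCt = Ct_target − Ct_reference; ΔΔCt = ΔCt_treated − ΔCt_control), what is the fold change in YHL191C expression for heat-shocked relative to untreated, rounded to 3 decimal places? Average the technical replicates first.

Mean Ct: YHL191C untreated 23.865; YHL191C heat-shocked 24.370; TAF10 untreated 21.725; TAF10 heat-shocked 21.100
ΔCt(untreated) = 23.865 − 21.725 = 2.140
ΔCt(heat-shocked) = 24.370 − 21.100 = 3.270
ΔΔCt = 3.270 − 2.140 = 1.130
Fold change = 2^(−1.130) = 0.4569

0.457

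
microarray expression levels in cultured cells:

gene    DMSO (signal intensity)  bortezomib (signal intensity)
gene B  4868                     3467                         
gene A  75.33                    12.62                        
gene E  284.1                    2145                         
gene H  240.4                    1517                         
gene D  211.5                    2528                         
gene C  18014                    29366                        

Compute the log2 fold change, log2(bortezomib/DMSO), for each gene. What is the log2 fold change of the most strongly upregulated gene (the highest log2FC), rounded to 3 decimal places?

log2(3467/4868) = -0.490  (gene B)
log2(12.62/75.33) = -2.578  (gene A)
log2(2145/284.1) = 2.917  (gene E)
log2(1517/240.4) = 2.658  (gene H)
log2(2528/211.5) = 3.579  (gene D)
log2(29366/18014) = 0.705  (gene C)
gene D is most strongly upregulated.

3.579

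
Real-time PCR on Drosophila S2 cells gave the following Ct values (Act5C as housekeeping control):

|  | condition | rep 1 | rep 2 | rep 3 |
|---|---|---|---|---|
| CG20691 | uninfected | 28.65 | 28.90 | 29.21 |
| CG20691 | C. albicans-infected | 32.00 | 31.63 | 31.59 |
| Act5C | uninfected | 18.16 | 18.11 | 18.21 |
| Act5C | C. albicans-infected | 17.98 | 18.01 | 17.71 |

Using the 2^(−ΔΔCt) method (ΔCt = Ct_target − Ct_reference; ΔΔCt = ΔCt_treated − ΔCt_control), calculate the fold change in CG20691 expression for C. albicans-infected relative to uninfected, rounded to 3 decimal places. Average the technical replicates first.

0.118

Mean Ct: CG20691 uninfected 28.920; CG20691 C. albicans-infected 31.740; Act5C uninfected 18.160; Act5C C. albicans-infected 17.900
ΔCt(uninfected) = 28.920 − 18.160 = 10.760
ΔCt(C. albicans-infected) = 31.740 − 17.900 = 13.840
ΔΔCt = 13.840 − 10.760 = 3.080
Fold change = 2^(−3.080) = 0.1183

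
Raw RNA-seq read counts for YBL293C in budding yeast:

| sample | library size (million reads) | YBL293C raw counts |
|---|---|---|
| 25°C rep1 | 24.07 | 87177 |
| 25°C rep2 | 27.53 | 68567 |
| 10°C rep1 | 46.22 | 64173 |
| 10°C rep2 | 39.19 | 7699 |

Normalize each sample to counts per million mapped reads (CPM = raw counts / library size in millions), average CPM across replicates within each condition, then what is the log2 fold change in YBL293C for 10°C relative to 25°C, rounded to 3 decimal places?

-1.947

CPM(25°C rep1) = 87177 / 24.07 = 3621.8114
CPM(25°C rep2) = 68567 / 27.53 = 2490.6284
CPM(10°C rep1) = 64173 / 46.22 = 1388.4249
CPM(10°C rep2) = 7699 / 39.19 = 196.4532
mean CPM(25°C) = 3056.2199; mean CPM(10°C) = 792.4391
Fold change = 792.4391 / 3056.2199 = 0.25929
log2(0.25929) = -1.9474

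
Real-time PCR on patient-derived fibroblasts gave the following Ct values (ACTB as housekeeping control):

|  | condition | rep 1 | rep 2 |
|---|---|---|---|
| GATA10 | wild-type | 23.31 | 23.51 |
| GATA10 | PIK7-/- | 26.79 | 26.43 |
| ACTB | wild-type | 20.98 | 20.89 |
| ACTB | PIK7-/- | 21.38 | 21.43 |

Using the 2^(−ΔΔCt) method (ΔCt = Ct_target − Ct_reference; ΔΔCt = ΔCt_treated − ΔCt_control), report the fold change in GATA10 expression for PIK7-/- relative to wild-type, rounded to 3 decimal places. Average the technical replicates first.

0.151

Mean Ct: GATA10 wild-type 23.410; GATA10 PIK7-/- 26.610; ACTB wild-type 20.935; ACTB PIK7-/- 21.405
ΔCt(wild-type) = 23.410 − 20.935 = 2.475
ΔCt(PIK7-/-) = 26.610 − 21.405 = 5.205
ΔΔCt = 5.205 − 2.475 = 2.730
Fold change = 2^(−2.730) = 0.1507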